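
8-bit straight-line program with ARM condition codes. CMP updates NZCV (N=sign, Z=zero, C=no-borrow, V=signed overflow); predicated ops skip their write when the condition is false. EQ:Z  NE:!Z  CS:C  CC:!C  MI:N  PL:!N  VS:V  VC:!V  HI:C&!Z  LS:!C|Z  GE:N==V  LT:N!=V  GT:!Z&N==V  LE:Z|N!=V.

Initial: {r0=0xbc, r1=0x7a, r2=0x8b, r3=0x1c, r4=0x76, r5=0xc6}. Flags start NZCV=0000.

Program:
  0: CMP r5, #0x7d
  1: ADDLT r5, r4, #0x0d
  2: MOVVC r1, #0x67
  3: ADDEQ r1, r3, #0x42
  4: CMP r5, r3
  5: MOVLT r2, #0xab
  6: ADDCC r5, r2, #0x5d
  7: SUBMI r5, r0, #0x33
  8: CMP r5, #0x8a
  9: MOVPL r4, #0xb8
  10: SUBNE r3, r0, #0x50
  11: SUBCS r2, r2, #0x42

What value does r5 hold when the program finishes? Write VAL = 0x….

VAL = 0x83

0: ✓ CMP  NZCV=0011
1: ✓ ADDLT  r5←0x83
2: · MOVVC
3: · ADDEQ
4: ✓ CMP  NZCV=0011
5: ✓ MOVLT  r2←0xab
6: · ADDCC
7: · SUBMI
8: ✓ CMP  NZCV=1000
9: · MOVPL
10: ✓ SUBNE  r3←0x6c
11: · SUBCS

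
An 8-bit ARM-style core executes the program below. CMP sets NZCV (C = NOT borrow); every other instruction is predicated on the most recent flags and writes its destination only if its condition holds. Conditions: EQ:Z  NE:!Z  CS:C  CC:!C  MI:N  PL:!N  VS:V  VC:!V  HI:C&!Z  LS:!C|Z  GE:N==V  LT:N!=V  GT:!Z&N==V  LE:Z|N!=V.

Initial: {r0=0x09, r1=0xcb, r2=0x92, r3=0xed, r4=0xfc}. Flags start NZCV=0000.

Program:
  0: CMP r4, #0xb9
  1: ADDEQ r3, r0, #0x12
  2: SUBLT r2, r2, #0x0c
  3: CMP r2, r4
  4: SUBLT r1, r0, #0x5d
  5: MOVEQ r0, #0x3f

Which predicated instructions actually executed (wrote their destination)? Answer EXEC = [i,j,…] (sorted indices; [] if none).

EXEC = [4]

0: ✓ CMP  NZCV=0010
1: · ADDEQ
2: · SUBLT
3: ✓ CMP  NZCV=1000
4: ✓ SUBLT  r1←0xac
5: · MOVEQ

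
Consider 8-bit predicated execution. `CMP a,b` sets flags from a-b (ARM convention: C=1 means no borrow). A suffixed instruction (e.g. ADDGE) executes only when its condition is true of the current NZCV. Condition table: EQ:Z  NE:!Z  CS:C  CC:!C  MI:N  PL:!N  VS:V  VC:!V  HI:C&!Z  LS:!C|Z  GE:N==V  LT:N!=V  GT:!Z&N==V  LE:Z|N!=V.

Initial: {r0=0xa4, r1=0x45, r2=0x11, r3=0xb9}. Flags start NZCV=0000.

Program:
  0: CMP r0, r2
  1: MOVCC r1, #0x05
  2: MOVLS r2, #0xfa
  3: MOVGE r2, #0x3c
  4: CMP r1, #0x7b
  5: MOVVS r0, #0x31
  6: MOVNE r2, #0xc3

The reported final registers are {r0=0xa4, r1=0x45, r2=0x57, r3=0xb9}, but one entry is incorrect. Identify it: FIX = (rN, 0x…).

FIX = (r2, 0xc3)

[0] flags=1010 → (cmp)
[1] flags=1010 CC?F → skip
[2] flags=1010 LS?F → skip
[3] flags=1010 GE?F → skip
[4] flags=1000 → (cmp)
[5] flags=1000 VS?F → skip
[6] flags=1000 NE?T → r2=0xc3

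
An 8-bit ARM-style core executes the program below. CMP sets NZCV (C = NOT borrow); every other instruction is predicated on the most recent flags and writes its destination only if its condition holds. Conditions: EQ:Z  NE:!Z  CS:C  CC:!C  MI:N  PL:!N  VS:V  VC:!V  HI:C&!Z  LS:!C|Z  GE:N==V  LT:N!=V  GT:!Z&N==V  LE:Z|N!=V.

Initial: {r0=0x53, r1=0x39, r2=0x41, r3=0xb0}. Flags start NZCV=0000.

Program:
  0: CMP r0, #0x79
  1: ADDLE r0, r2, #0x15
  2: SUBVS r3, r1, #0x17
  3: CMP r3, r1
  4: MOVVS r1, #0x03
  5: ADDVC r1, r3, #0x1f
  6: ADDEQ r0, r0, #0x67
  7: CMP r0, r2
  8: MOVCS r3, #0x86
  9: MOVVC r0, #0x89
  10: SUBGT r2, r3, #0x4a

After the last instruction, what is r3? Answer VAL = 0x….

0: ✓ CMP  NZCV=1000
1: ✓ ADDLE  r0←0x56
2: · SUBVS
3: ✓ CMP  NZCV=0011
4: ✓ MOVVS  r1←0x03
5: · ADDVC
6: · ADDEQ
7: ✓ CMP  NZCV=0010
8: ✓ MOVCS  r3←0x86
9: ✓ MOVVC  r0←0x89
10: ✓ SUBGT  r2←0x3c

VAL = 0x86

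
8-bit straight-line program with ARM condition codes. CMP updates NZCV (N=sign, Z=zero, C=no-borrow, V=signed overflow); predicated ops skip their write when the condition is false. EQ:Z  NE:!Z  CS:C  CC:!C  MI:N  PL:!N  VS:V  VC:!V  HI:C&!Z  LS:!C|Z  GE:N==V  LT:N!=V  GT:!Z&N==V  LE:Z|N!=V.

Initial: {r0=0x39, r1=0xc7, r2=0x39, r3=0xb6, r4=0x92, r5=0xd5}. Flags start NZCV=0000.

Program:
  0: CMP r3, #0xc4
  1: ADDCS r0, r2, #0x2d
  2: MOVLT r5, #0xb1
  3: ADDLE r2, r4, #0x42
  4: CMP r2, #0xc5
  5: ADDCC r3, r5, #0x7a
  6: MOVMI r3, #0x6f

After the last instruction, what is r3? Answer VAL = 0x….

VAL = 0xb6

0: ✓ CMP  NZCV=1000
1: · ADDCS
2: ✓ MOVLT  r5←0xb1
3: ✓ ADDLE  r2←0xd4
4: ✓ CMP  NZCV=0010
5: · ADDCC
6: · MOVMI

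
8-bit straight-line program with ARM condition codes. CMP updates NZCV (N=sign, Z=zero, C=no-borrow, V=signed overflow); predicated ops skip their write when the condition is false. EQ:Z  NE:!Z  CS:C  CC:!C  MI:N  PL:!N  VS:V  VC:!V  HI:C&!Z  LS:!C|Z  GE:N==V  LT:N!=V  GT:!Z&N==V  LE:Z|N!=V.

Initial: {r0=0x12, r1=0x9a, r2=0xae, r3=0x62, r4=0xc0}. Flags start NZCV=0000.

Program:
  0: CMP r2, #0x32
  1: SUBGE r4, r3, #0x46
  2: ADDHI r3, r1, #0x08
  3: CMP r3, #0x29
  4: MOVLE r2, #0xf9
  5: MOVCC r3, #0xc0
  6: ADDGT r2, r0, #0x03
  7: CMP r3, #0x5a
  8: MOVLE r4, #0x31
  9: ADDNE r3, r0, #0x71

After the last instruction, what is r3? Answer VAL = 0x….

0: ✓ CMP  NZCV=0011
1: · SUBGE
2: ✓ ADDHI  r3←0xa2
3: ✓ CMP  NZCV=0011
4: ✓ MOVLE  r2←0xf9
5: · MOVCC
6: · ADDGT
7: ✓ CMP  NZCV=0011
8: ✓ MOVLE  r4←0x31
9: ✓ ADDNE  r3←0x83

VAL = 0x83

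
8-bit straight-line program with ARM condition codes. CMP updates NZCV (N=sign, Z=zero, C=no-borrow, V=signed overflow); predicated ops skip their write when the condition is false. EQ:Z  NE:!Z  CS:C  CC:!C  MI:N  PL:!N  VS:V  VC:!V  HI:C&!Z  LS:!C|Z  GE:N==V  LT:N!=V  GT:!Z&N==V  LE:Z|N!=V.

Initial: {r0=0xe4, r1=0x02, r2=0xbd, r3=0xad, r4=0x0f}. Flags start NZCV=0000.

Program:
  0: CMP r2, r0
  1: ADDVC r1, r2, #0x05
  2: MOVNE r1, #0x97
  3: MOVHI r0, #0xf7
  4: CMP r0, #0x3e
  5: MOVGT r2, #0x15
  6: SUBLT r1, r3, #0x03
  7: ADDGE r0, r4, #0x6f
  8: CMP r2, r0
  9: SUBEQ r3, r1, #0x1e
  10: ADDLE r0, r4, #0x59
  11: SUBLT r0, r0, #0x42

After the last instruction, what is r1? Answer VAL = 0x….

VAL = 0xaa

[0] flags=1000 → (cmp)
[1] flags=1000 VC?T → r1=0xc2
[2] flags=1000 NE?T → r1=0x97
[3] flags=1000 HI?F → skip
[4] flags=1010 → (cmp)
[5] flags=1010 GT?F → skip
[6] flags=1010 LT?T → r1=0xaa
[7] flags=1010 GE?F → skip
[8] flags=1000 → (cmp)
[9] flags=1000 EQ?F → skip
[10] flags=1000 LE?T → r0=0x68
[11] flags=1000 LT?T → r0=0x26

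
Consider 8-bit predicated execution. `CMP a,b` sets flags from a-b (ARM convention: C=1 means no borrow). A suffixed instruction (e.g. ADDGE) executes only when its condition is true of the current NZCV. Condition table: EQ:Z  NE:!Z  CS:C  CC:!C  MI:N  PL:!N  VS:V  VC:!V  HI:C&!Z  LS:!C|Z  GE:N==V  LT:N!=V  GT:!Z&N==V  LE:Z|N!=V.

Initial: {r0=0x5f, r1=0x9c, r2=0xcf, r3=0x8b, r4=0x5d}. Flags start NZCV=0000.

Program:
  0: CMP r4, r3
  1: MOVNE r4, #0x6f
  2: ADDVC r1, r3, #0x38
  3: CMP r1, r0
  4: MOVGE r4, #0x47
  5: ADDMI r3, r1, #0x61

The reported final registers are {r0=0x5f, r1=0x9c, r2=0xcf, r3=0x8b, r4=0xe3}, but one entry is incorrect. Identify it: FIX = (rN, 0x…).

0: ✓ CMP  NZCV=1001
1: ✓ MOVNE  r4←0x6f
2: · ADDVC
3: ✓ CMP  NZCV=0011
4: · MOVGE
5: · ADDMI

FIX = (r4, 0x6f)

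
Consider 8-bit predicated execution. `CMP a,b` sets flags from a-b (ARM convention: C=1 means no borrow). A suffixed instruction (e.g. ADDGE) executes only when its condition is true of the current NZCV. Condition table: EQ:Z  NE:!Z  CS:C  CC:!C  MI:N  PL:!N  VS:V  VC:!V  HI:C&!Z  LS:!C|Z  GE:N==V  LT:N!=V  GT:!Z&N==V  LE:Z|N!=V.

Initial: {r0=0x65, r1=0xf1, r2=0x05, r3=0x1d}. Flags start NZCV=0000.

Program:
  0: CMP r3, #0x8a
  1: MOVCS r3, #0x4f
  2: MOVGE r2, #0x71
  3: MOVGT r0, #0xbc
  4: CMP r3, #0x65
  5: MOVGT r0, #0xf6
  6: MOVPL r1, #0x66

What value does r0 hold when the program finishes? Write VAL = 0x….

VAL = 0xbc

[0] flags=1001 → (cmp)
[1] flags=1001 CS?F → skip
[2] flags=1001 GE?T → r2=0x71
[3] flags=1001 GT?T → r0=0xbc
[4] flags=1000 → (cmp)
[5] flags=1000 GT?F → skip
[6] flags=1000 PL?F → skip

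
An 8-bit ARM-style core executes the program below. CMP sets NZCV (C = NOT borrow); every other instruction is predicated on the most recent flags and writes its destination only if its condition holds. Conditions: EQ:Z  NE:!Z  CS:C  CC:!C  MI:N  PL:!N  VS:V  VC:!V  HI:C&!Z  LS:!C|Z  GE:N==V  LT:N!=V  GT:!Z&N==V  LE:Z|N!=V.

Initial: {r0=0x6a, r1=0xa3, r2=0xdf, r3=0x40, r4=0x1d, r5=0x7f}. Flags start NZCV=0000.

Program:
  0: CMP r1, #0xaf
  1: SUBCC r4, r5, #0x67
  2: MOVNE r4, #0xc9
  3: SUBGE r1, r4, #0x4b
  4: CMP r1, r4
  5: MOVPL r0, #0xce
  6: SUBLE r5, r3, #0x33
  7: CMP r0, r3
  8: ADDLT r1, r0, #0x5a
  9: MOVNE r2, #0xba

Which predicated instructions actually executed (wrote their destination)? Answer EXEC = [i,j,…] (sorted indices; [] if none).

[0] flags=1000 → (cmp)
[1] flags=1000 CC?T → r4=0x18
[2] flags=1000 NE?T → r4=0xc9
[3] flags=1000 GE?F → skip
[4] flags=1000 → (cmp)
[5] flags=1000 PL?F → skip
[6] flags=1000 LE?T → r5=0x0d
[7] flags=0010 → (cmp)
[8] flags=0010 LT?F → skip
[9] flags=0010 NE?T → r2=0xba

EXEC = [1,2,6,9]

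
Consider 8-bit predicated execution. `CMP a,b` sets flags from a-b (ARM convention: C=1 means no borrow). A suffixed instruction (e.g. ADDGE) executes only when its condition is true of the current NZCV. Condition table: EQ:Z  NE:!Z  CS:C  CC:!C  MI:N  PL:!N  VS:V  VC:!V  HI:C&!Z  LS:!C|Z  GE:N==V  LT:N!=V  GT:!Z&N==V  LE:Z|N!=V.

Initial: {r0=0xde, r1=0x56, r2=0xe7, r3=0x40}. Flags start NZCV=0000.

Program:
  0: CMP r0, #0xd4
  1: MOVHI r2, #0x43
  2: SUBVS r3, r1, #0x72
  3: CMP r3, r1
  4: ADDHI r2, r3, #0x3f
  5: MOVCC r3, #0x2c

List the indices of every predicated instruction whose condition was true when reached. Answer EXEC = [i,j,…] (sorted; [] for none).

0: ✓ CMP  NZCV=0010
1: ✓ MOVHI  r2←0x43
2: · SUBVS
3: ✓ CMP  NZCV=1000
4: · ADDHI
5: ✓ MOVCC  r3←0x2c

EXEC = [1,5]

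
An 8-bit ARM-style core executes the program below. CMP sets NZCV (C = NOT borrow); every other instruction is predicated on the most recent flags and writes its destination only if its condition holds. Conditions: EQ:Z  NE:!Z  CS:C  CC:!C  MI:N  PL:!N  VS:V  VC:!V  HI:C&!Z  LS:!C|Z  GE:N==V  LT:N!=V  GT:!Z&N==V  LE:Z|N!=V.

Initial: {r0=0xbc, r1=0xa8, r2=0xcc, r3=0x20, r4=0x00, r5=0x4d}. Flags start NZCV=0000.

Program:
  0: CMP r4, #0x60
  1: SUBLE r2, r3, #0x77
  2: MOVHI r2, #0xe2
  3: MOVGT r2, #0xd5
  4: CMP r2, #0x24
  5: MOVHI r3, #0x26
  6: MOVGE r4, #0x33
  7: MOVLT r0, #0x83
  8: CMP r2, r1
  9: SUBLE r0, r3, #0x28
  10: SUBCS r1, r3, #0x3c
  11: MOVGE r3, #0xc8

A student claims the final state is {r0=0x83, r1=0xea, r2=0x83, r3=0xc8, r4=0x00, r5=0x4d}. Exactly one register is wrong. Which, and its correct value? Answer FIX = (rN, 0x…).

[0] flags=1000 → (cmp)
[1] flags=1000 LE?T → r2=0xa9
[2] flags=1000 HI?F → skip
[3] flags=1000 GT?F → skip
[4] flags=1010 → (cmp)
[5] flags=1010 HI?T → r3=0x26
[6] flags=1010 GE?F → skip
[7] flags=1010 LT?T → r0=0x83
[8] flags=0010 → (cmp)
[9] flags=0010 LE?F → skip
[10] flags=0010 CS?T → r1=0xea
[11] flags=0010 GE?T → r3=0xc8

FIX = (r2, 0xa9)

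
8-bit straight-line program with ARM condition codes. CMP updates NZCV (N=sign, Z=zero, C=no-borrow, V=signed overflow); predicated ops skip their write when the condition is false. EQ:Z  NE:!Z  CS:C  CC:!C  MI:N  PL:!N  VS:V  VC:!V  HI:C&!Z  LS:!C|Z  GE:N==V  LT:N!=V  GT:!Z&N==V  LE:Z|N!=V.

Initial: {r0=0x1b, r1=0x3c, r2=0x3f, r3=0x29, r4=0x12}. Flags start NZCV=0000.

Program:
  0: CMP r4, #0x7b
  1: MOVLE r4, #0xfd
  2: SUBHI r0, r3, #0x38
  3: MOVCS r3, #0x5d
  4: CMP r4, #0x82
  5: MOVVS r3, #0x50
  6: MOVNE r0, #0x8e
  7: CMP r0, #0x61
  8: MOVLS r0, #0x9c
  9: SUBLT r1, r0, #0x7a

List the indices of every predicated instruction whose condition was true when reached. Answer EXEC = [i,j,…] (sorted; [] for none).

[0] flags=1000 → (cmp)
[1] flags=1000 LE?T → r4=0xfd
[2] flags=1000 HI?F → skip
[3] flags=1000 CS?F → skip
[4] flags=0010 → (cmp)
[5] flags=0010 VS?F → skip
[6] flags=0010 NE?T → r0=0x8e
[7] flags=0011 → (cmp)
[8] flags=0011 LS?F → skip
[9] flags=0011 LT?T → r1=0x14

EXEC = [1,6,9]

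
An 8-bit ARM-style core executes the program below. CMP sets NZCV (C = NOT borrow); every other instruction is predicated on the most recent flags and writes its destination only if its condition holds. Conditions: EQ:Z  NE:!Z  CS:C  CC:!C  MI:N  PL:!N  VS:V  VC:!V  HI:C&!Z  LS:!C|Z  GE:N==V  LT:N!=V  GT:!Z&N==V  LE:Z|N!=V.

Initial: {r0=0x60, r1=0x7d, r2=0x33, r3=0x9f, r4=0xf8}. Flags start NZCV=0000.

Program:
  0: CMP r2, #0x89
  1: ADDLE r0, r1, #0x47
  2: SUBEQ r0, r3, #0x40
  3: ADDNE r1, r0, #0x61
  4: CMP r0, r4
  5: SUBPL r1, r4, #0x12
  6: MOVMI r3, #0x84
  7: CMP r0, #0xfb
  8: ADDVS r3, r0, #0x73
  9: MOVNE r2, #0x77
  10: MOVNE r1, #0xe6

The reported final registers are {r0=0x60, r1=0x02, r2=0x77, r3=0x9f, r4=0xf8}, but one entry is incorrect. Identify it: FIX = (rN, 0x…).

FIX = (r1, 0xe6)

[0] flags=1001 → (cmp)
[1] flags=1001 LE?F → skip
[2] flags=1001 EQ?F → skip
[3] flags=1001 NE?T → r1=0xc1
[4] flags=0000 → (cmp)
[5] flags=0000 PL?T → r1=0xe6
[6] flags=0000 MI?F → skip
[7] flags=0000 → (cmp)
[8] flags=0000 VS?F → skip
[9] flags=0000 NE?T → r2=0x77
[10] flags=0000 NE?T → r1=0xe6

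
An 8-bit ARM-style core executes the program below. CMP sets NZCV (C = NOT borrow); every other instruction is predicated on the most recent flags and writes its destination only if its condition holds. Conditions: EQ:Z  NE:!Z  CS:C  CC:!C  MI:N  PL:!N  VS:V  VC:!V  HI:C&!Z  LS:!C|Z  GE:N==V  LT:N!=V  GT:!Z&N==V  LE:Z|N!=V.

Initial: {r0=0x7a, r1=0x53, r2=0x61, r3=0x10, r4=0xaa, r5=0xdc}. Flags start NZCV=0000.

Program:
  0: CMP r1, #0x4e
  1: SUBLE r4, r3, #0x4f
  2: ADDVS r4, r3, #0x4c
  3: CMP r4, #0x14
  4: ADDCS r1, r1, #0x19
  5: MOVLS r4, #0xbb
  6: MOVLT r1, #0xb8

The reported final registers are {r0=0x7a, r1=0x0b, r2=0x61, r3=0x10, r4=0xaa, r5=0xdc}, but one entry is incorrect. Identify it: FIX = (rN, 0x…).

0: ✓ CMP  NZCV=0010
1: · SUBLE
2: · ADDVS
3: ✓ CMP  NZCV=1010
4: ✓ ADDCS  r1←0x6c
5: · MOVLS
6: ✓ MOVLT  r1←0xb8

FIX = (r1, 0xb8)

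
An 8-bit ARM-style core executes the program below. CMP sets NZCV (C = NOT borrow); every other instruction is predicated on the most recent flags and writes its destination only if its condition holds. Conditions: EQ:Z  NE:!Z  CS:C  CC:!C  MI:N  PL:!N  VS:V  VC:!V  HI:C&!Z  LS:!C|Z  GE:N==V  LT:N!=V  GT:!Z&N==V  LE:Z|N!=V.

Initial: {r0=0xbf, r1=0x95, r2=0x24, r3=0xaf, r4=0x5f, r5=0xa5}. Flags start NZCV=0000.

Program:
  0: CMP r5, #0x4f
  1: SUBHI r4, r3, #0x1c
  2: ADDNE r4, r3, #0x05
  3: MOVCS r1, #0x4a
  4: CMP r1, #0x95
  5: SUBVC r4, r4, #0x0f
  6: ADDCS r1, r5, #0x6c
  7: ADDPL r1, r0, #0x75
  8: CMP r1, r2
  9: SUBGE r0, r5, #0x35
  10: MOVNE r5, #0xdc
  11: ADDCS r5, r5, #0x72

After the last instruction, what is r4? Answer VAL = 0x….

VAL = 0xb4

0: ✓ CMP  NZCV=0011
1: ✓ SUBHI  r4←0x93
2: ✓ ADDNE  r4←0xb4
3: ✓ MOVCS  r1←0x4a
4: ✓ CMP  NZCV=1001
5: · SUBVC
6: · ADDCS
7: · ADDPL
8: ✓ CMP  NZCV=0010
9: ✓ SUBGE  r0←0x70
10: ✓ MOVNE  r5←0xdc
11: ✓ ADDCS  r5←0x4e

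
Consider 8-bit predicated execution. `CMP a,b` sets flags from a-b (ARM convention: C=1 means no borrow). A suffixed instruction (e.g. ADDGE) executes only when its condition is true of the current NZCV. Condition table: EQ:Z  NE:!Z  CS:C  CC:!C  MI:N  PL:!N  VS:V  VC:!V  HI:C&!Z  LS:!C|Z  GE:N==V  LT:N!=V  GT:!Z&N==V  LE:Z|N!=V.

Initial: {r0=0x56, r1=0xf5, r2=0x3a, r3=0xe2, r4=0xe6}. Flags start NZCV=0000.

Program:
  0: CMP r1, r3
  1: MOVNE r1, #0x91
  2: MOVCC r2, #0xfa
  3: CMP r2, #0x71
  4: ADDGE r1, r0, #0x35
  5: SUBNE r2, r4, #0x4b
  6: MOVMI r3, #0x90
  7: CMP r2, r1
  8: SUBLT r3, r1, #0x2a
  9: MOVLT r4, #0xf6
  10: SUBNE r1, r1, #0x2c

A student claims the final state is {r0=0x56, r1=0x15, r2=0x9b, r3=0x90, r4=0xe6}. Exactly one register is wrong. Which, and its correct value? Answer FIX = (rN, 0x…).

[0] flags=0010 → (cmp)
[1] flags=0010 NE?T → r1=0x91
[2] flags=0010 CC?F → skip
[3] flags=1000 → (cmp)
[4] flags=1000 GE?F → skip
[5] flags=1000 NE?T → r2=0x9b
[6] flags=1000 MI?T → r3=0x90
[7] flags=0010 → (cmp)
[8] flags=0010 LT?F → skip
[9] flags=0010 LT?F → skip
[10] flags=0010 NE?T → r1=0x65

FIX = (r1, 0x65)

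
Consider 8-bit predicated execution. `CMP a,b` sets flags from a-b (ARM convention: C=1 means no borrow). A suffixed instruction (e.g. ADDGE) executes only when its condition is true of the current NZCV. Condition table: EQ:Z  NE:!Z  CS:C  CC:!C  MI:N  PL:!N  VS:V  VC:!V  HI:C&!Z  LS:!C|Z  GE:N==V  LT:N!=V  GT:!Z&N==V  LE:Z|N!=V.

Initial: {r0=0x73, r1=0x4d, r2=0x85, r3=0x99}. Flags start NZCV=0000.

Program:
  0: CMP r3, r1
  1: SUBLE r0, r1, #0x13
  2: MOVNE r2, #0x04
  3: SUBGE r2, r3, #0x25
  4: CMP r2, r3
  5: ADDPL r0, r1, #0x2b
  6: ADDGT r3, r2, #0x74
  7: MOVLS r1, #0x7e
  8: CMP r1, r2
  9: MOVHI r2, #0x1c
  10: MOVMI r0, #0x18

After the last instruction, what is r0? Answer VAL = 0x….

[0] flags=0011 → (cmp)
[1] flags=0011 LE?T → r0=0x3a
[2] flags=0011 NE?T → r2=0x04
[3] flags=0011 GE?F → skip
[4] flags=0000 → (cmp)
[5] flags=0000 PL?T → r0=0x78
[6] flags=0000 GT?T → r3=0x78
[7] flags=0000 LS?T → r1=0x7e
[8] flags=0010 → (cmp)
[9] flags=0010 HI?T → r2=0x1c
[10] flags=0010 MI?F → skip

VAL = 0x78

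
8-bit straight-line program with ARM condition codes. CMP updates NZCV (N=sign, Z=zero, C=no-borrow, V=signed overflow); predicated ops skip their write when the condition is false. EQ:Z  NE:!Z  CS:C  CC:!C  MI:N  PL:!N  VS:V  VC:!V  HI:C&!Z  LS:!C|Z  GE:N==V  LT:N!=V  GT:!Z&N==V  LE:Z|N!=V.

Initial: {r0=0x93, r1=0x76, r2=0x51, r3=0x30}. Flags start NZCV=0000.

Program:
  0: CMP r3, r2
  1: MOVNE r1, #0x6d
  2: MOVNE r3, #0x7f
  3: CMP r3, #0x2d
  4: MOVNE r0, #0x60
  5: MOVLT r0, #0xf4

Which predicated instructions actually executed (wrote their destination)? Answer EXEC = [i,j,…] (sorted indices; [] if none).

EXEC = [1,2,4]

[0] flags=1000 → (cmp)
[1] flags=1000 NE?T → r1=0x6d
[2] flags=1000 NE?T → r3=0x7f
[3] flags=0010 → (cmp)
[4] flags=0010 NE?T → r0=0x60
[5] flags=0010 LT?F → skip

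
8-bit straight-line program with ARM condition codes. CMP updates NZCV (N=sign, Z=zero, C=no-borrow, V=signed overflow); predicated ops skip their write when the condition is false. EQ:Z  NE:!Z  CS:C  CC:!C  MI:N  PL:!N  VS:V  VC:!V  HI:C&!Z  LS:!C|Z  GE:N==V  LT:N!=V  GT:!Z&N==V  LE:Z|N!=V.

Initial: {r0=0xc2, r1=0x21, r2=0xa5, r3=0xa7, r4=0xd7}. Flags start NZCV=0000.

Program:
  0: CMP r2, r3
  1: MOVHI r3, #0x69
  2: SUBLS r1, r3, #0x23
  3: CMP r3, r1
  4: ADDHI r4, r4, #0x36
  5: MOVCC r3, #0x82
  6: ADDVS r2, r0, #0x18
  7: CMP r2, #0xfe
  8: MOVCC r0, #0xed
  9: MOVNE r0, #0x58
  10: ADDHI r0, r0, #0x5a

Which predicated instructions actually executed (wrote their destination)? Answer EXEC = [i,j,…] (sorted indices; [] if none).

EXEC = [2,4,8,9]

0: ✓ CMP  NZCV=1000
1: · MOVHI
2: ✓ SUBLS  r1←0x84
3: ✓ CMP  NZCV=0010
4: ✓ ADDHI  r4←0x0d
5: · MOVCC
6: · ADDVS
7: ✓ CMP  NZCV=1000
8: ✓ MOVCC  r0←0xed
9: ✓ MOVNE  r0←0x58
10: · ADDHI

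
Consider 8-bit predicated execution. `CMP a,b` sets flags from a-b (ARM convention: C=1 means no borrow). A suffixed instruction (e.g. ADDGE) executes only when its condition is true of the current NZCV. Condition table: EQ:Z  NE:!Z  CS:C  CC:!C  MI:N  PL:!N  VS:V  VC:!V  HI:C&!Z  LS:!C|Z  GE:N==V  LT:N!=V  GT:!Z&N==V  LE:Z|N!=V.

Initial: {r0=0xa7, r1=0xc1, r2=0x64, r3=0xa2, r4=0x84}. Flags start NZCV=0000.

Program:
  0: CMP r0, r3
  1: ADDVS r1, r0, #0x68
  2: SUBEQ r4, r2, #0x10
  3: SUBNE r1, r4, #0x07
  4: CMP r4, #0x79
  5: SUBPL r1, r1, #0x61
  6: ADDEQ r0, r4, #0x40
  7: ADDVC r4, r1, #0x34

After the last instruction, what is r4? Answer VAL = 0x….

[0] flags=0010 → (cmp)
[1] flags=0010 VS?F → skip
[2] flags=0010 EQ?F → skip
[3] flags=0010 NE?T → r1=0x7d
[4] flags=0011 → (cmp)
[5] flags=0011 PL?T → r1=0x1c
[6] flags=0011 EQ?F → skip
[7] flags=0011 VC?F → skip

VAL = 0x84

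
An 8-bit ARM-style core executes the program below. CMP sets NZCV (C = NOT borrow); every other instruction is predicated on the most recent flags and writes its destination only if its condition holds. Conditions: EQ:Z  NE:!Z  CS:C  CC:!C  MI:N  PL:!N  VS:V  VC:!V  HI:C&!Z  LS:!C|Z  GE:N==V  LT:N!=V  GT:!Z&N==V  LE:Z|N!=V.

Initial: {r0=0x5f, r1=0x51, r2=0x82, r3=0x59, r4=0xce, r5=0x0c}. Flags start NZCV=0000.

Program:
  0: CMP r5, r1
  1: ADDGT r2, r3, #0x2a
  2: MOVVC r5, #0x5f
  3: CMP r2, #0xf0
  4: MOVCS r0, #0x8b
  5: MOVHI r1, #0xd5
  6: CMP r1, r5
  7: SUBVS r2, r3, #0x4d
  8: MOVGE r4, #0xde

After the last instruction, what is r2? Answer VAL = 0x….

[0] flags=1000 → (cmp)
[1] flags=1000 GT?F → skip
[2] flags=1000 VC?T → r5=0x5f
[3] flags=1000 → (cmp)
[4] flags=1000 CS?F → skip
[5] flags=1000 HI?F → skip
[6] flags=1000 → (cmp)
[7] flags=1000 VS?F → skip
[8] flags=1000 GE?F → skip

VAL = 0x82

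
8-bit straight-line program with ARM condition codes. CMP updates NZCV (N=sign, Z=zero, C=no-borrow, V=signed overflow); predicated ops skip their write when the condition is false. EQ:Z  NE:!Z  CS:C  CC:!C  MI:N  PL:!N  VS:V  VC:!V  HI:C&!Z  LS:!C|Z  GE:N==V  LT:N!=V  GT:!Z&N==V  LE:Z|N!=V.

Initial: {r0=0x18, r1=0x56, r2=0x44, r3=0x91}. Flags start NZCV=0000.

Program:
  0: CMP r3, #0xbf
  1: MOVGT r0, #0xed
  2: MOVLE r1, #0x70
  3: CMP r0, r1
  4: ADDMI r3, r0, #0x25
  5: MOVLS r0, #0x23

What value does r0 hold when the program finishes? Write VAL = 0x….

VAL = 0x23

0: ✓ CMP  NZCV=1000
1: · MOVGT
2: ✓ MOVLE  r1←0x70
3: ✓ CMP  NZCV=1000
4: ✓ ADDMI  r3←0x3d
5: ✓ MOVLS  r0←0x23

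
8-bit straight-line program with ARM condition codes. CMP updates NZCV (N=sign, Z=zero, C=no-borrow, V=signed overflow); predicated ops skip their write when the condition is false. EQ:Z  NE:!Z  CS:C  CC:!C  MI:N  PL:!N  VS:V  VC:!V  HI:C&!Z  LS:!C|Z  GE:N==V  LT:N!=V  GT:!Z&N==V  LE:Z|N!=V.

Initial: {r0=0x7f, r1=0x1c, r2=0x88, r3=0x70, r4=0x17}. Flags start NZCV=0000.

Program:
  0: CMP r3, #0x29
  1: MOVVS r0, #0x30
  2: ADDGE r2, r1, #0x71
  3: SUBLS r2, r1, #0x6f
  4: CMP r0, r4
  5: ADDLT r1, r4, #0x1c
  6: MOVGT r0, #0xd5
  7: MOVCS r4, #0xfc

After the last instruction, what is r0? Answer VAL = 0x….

[0] flags=0010 → (cmp)
[1] flags=0010 VS?F → skip
[2] flags=0010 GE?T → r2=0x8d
[3] flags=0010 LS?F → skip
[4] flags=0010 → (cmp)
[5] flags=0010 LT?F → skip
[6] flags=0010 GT?T → r0=0xd5
[7] flags=0010 CS?T → r4=0xfc

VAL = 0xd5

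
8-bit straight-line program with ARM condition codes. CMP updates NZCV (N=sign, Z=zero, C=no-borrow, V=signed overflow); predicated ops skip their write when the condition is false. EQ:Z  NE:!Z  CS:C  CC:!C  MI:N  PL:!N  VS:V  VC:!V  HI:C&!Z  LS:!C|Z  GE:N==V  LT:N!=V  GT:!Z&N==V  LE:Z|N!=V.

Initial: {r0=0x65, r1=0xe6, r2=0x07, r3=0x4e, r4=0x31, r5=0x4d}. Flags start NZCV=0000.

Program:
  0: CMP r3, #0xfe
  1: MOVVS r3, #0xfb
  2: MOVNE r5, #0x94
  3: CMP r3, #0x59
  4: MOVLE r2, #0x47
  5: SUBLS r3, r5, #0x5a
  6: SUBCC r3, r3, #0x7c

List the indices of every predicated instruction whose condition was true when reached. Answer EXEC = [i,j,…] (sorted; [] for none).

EXEC = [2,4,5,6]

[0] flags=0000 → (cmp)
[1] flags=0000 VS?F → skip
[2] flags=0000 NE?T → r5=0x94
[3] flags=1000 → (cmp)
[4] flags=1000 LE?T → r2=0x47
[5] flags=1000 LS?T → r3=0x3a
[6] flags=1000 CC?T → r3=0xbe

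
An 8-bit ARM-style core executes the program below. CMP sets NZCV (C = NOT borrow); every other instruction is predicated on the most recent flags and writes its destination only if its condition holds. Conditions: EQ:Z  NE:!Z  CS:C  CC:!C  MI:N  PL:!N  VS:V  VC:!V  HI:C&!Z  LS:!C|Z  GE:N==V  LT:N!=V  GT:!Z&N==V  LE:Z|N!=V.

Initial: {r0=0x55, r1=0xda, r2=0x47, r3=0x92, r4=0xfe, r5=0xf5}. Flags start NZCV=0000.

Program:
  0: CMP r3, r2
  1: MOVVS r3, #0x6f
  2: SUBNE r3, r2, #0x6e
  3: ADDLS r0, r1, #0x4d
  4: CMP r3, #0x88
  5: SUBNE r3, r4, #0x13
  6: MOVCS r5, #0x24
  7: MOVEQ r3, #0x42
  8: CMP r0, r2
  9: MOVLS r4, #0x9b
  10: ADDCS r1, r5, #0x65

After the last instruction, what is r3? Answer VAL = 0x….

0: ✓ CMP  NZCV=0011
1: ✓ MOVVS  r3←0x6f
2: ✓ SUBNE  r3←0xd9
3: · ADDLS
4: ✓ CMP  NZCV=0010
5: ✓ SUBNE  r3←0xeb
6: ✓ MOVCS  r5←0x24
7: · MOVEQ
8: ✓ CMP  NZCV=0010
9: · MOVLS
10: ✓ ADDCS  r1←0x89

VAL = 0xeb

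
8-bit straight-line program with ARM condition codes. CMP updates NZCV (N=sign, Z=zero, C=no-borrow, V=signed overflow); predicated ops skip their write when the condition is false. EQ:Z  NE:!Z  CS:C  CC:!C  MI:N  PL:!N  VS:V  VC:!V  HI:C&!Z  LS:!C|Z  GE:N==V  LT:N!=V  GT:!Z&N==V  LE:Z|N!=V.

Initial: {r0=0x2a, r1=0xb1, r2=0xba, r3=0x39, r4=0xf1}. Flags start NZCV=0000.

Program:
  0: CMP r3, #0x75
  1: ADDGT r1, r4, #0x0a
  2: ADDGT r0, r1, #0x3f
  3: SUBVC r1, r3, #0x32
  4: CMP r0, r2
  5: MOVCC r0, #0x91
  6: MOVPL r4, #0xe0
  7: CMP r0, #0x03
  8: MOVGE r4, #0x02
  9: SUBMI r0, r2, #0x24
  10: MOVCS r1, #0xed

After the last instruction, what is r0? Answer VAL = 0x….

VAL = 0x96

[0] flags=1000 → (cmp)
[1] flags=1000 GT?F → skip
[2] flags=1000 GT?F → skip
[3] flags=1000 VC?T → r1=0x07
[4] flags=0000 → (cmp)
[5] flags=0000 CC?T → r0=0x91
[6] flags=0000 PL?T → r4=0xe0
[7] flags=1010 → (cmp)
[8] flags=1010 GE?F → skip
[9] flags=1010 MI?T → r0=0x96
[10] flags=1010 CS?T → r1=0xed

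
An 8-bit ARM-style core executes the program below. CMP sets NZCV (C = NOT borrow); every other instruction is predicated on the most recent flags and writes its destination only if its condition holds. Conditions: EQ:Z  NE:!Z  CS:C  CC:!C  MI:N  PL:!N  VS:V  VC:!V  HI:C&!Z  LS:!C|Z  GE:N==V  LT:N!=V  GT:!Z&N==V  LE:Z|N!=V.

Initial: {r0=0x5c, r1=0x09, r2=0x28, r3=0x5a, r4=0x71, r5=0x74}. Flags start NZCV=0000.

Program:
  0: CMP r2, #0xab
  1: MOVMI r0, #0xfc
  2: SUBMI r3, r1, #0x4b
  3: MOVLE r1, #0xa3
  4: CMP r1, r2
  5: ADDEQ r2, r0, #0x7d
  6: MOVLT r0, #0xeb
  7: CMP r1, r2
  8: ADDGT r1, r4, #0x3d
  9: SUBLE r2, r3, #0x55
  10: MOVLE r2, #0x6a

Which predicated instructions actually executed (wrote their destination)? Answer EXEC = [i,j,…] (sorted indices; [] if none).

0: ✓ CMP  NZCV=0000
1: · MOVMI
2: · SUBMI
3: · MOVLE
4: ✓ CMP  NZCV=1000
5: · ADDEQ
6: ✓ MOVLT  r0←0xeb
7: ✓ CMP  NZCV=1000
8: · ADDGT
9: ✓ SUBLE  r2←0x05
10: ✓ MOVLE  r2←0x6a

EXEC = [6,9,10]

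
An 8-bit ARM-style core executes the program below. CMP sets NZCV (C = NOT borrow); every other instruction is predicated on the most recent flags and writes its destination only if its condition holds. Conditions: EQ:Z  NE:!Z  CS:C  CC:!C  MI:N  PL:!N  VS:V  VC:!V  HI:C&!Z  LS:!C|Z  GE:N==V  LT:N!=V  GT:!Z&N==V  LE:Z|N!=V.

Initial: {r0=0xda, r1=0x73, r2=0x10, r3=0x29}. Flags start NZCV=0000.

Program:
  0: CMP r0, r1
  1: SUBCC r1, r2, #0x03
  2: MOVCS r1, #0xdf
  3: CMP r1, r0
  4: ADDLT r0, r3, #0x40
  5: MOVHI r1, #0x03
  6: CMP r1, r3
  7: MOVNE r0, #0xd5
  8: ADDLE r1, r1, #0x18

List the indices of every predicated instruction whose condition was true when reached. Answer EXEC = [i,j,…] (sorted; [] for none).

EXEC = [2,5,7,8]

[0] flags=0011 → (cmp)
[1] flags=0011 CC?F → skip
[2] flags=0011 CS?T → r1=0xdf
[3] flags=0010 → (cmp)
[4] flags=0010 LT?F → skip
[5] flags=0010 HI?T → r1=0x03
[6] flags=1000 → (cmp)
[7] flags=1000 NE?T → r0=0xd5
[8] flags=1000 LE?T → r1=0x1b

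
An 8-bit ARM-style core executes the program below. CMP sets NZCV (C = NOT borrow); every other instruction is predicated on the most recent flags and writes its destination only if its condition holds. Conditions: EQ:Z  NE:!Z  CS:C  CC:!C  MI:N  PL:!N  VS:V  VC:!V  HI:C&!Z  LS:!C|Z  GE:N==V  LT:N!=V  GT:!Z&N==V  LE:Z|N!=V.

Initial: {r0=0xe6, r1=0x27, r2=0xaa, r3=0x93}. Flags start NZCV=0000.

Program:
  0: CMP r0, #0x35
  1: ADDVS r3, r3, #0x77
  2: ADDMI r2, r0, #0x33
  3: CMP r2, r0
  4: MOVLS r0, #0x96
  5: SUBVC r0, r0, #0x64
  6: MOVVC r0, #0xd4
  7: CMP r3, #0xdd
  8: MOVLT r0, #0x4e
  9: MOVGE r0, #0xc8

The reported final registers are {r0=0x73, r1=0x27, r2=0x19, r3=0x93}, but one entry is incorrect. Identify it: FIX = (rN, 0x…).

0: ✓ CMP  NZCV=1010
1: · ADDVS
2: ✓ ADDMI  r2←0x19
3: ✓ CMP  NZCV=0000
4: ✓ MOVLS  r0←0x96
5: ✓ SUBVC  r0←0x32
6: ✓ MOVVC  r0←0xd4
7: ✓ CMP  NZCV=1000
8: ✓ MOVLT  r0←0x4e
9: · MOVGE

FIX = (r0, 0x4e)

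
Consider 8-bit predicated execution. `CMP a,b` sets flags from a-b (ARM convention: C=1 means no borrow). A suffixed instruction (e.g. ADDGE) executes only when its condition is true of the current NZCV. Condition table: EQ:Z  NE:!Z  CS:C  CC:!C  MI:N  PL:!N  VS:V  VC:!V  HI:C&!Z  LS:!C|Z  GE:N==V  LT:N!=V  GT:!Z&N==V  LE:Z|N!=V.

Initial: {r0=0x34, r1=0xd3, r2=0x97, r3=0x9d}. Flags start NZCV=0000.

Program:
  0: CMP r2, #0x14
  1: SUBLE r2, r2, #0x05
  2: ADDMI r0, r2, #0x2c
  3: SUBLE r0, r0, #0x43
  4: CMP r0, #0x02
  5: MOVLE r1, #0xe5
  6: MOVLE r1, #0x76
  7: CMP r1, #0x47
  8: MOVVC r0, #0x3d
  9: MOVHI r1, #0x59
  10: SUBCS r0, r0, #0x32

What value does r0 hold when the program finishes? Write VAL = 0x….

[0] flags=1010 → (cmp)
[1] flags=1010 LE?T → r2=0x92
[2] flags=1010 MI?T → r0=0xbe
[3] flags=1010 LE?T → r0=0x7b
[4] flags=0010 → (cmp)
[5] flags=0010 LE?F → skip
[6] flags=0010 LE?F → skip
[7] flags=1010 → (cmp)
[8] flags=1010 VC?T → r0=0x3d
[9] flags=1010 HI?T → r1=0x59
[10] flags=1010 CS?T → r0=0x0b

VAL = 0x0b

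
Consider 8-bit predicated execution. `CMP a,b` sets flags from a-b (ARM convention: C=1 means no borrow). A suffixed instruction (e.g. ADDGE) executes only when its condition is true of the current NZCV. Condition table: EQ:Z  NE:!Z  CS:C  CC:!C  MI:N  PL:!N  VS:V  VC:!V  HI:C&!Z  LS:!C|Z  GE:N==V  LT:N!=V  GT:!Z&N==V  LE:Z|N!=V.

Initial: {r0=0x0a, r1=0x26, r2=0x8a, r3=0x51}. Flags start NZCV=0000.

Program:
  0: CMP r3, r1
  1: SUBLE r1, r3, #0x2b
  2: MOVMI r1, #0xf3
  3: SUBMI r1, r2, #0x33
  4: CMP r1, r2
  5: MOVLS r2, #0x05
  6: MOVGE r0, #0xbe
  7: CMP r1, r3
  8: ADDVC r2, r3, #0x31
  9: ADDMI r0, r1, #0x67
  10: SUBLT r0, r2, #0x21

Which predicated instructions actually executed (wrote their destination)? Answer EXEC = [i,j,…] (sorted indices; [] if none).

EXEC = [5,6,8,9,10]

0: ✓ CMP  NZCV=0010
1: · SUBLE
2: · MOVMI
3: · SUBMI
4: ✓ CMP  NZCV=1001
5: ✓ MOVLS  r2←0x05
6: ✓ MOVGE  r0←0xbe
7: ✓ CMP  NZCV=1000
8: ✓ ADDVC  r2←0x82
9: ✓ ADDMI  r0←0x8d
10: ✓ SUBLT  r0←0x61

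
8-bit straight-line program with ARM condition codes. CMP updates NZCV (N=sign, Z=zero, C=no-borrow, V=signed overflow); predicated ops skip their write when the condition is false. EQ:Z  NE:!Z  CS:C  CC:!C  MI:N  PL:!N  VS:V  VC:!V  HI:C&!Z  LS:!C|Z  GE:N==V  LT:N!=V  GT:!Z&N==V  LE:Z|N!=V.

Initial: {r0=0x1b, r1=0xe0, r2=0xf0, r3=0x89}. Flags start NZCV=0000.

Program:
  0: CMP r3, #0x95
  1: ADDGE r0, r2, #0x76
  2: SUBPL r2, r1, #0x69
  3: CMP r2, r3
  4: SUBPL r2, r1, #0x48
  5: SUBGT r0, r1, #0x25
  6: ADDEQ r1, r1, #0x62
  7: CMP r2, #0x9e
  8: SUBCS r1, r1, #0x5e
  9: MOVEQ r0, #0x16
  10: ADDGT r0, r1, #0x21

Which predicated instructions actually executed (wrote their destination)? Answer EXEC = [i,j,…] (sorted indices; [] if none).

EXEC = [4,5]

[0] flags=1000 → (cmp)
[1] flags=1000 GE?F → skip
[2] flags=1000 PL?F → skip
[3] flags=0010 → (cmp)
[4] flags=0010 PL?T → r2=0x98
[5] flags=0010 GT?T → r0=0xbb
[6] flags=0010 EQ?F → skip
[7] flags=1000 → (cmp)
[8] flags=1000 CS?F → skip
[9] flags=1000 EQ?F → skip
[10] flags=1000 GT?F → skip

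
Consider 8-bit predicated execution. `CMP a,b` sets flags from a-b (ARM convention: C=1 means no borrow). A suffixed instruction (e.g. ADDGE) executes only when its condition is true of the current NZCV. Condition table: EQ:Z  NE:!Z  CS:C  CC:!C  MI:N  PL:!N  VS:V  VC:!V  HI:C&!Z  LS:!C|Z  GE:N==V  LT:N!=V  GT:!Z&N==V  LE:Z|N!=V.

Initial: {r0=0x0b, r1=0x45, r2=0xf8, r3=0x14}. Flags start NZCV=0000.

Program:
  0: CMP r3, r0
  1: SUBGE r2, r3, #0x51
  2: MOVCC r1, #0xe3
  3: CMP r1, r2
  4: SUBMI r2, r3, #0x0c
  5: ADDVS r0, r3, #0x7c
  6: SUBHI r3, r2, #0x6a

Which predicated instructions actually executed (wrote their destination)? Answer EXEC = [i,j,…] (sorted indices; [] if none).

EXEC = [1,4,5]

0: ✓ CMP  NZCV=0010
1: ✓ SUBGE  r2←0xc3
2: · MOVCC
3: ✓ CMP  NZCV=1001
4: ✓ SUBMI  r2←0x08
5: ✓ ADDVS  r0←0x90
6: · SUBHI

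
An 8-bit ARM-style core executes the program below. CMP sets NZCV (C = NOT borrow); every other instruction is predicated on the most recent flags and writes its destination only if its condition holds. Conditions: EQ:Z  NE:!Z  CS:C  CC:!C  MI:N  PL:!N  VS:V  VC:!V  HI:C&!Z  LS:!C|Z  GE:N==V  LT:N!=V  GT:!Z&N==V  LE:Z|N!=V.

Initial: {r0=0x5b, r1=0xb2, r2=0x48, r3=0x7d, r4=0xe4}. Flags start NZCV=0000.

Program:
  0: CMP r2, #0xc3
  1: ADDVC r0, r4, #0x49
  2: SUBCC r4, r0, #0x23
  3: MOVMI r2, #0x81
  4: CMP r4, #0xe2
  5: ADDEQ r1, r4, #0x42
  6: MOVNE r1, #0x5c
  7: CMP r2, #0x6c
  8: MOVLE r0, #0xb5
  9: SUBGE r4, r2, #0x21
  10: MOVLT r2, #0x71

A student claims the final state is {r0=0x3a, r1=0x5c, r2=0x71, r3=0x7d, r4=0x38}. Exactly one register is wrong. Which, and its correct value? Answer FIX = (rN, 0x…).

FIX = (r0, 0xb5)

0: ✓ CMP  NZCV=1001
1: · ADDVC
2: ✓ SUBCC  r4←0x38
3: ✓ MOVMI  r2←0x81
4: ✓ CMP  NZCV=0000
5: · ADDEQ
6: ✓ MOVNE  r1←0x5c
7: ✓ CMP  NZCV=0011
8: ✓ MOVLE  r0←0xb5
9: · SUBGE
10: ✓ MOVLT  r2←0x71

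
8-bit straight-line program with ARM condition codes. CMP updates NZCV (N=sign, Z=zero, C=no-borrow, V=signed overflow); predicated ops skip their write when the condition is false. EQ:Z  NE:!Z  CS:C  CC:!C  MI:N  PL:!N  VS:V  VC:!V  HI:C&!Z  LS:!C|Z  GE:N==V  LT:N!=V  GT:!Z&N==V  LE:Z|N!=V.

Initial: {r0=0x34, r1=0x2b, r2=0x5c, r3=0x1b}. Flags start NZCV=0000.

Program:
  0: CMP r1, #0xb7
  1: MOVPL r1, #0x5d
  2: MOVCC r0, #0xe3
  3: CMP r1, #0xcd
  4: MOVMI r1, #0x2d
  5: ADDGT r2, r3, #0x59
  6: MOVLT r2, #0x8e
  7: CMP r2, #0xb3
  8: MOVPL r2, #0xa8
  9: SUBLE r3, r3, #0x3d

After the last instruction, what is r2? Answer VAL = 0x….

0: ✓ CMP  NZCV=0000
1: ✓ MOVPL  r1←0x5d
2: ✓ MOVCC  r0←0xe3
3: ✓ CMP  NZCV=1001
4: ✓ MOVMI  r1←0x2d
5: ✓ ADDGT  r2←0x74
6: · MOVLT
7: ✓ CMP  NZCV=1001
8: · MOVPL
9: · SUBLE

VAL = 0x74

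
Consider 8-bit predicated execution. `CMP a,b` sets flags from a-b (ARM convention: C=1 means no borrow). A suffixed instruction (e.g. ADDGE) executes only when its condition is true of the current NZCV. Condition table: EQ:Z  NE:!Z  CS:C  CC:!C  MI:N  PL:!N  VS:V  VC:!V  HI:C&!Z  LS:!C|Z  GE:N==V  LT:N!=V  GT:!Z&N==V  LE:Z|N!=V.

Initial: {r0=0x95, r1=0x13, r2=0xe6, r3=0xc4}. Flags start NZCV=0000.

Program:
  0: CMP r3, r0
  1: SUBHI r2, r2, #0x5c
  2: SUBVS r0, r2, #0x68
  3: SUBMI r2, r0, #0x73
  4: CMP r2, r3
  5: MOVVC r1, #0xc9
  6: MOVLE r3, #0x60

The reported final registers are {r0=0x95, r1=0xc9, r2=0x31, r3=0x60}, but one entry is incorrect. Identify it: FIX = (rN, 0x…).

FIX = (r2, 0x8a)

[0] flags=0010 → (cmp)
[1] flags=0010 HI?T → r2=0x8a
[2] flags=0010 VS?F → skip
[3] flags=0010 MI?F → skip
[4] flags=1000 → (cmp)
[5] flags=1000 VC?T → r1=0xc9
[6] flags=1000 LE?T → r3=0x60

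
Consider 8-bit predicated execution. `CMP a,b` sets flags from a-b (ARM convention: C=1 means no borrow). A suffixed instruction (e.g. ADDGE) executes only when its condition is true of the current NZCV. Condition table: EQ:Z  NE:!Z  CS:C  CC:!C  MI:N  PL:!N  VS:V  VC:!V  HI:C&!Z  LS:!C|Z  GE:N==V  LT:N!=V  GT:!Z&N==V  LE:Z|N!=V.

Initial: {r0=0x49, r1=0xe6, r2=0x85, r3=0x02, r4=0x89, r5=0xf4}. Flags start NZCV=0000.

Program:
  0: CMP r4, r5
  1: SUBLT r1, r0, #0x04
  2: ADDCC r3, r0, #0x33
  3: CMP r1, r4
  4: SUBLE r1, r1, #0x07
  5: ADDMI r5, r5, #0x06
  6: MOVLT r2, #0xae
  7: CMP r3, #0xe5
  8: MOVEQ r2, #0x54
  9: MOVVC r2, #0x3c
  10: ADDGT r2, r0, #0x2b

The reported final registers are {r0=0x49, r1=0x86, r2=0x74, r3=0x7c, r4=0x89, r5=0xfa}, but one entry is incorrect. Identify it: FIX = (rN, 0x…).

FIX = (r1, 0x45)

0: ✓ CMP  NZCV=1000
1: ✓ SUBLT  r1←0x45
2: ✓ ADDCC  r3←0x7c
3: ✓ CMP  NZCV=1001
4: · SUBLE
5: ✓ ADDMI  r5←0xfa
6: · MOVLT
7: ✓ CMP  NZCV=1001
8: · MOVEQ
9: · MOVVC
10: ✓ ADDGT  r2←0x74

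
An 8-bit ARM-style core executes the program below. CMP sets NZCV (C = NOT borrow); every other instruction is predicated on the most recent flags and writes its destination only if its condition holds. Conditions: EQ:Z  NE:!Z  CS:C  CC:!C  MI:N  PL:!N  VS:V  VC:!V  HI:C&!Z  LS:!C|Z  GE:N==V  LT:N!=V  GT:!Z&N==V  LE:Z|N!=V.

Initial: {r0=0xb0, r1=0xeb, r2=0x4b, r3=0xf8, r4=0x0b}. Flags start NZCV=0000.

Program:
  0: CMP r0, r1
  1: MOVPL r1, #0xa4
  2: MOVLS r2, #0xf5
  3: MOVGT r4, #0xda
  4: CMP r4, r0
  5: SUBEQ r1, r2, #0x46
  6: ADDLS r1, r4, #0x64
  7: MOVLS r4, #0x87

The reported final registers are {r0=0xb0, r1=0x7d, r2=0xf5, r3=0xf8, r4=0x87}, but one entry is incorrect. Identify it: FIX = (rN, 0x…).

FIX = (r1, 0x6f)

[0] flags=1000 → (cmp)
[1] flags=1000 PL?F → skip
[2] flags=1000 LS?T → r2=0xf5
[3] flags=1000 GT?F → skip
[4] flags=0000 → (cmp)
[5] flags=0000 EQ?F → skip
[6] flags=0000 LS?T → r1=0x6f
[7] flags=0000 LS?T → r4=0x87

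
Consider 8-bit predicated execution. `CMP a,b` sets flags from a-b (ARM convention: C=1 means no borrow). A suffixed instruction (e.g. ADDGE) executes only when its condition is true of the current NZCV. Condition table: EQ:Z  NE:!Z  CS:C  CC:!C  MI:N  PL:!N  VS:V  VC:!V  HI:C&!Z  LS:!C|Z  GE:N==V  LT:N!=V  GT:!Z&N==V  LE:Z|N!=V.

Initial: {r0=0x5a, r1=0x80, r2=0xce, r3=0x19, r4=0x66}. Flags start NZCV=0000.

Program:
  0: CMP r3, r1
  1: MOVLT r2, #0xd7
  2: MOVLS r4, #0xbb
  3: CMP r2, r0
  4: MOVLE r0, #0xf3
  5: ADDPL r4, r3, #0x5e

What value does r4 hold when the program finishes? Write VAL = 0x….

0: ✓ CMP  NZCV=1001
1: · MOVLT
2: ✓ MOVLS  r4←0xbb
3: ✓ CMP  NZCV=0011
4: ✓ MOVLE  r0←0xf3
5: ✓ ADDPL  r4←0x77

VAL = 0x77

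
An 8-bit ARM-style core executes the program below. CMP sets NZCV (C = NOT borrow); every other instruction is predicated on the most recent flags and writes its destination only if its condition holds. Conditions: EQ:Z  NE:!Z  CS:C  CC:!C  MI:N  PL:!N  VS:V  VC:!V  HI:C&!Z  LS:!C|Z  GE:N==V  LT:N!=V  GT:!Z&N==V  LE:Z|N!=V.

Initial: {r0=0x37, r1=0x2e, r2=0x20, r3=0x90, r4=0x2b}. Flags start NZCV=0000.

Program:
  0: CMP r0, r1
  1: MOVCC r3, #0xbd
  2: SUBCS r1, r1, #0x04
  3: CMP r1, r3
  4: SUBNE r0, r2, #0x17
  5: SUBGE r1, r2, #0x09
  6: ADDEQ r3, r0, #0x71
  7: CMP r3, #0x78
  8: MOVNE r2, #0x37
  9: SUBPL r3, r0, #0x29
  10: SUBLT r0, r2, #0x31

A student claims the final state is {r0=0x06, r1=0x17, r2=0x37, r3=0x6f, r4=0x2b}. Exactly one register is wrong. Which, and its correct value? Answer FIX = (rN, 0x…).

FIX = (r3, 0xe0)

[0] flags=0010 → (cmp)
[1] flags=0010 CC?F → skip
[2] flags=0010 CS?T → r1=0x2a
[3] flags=1001 → (cmp)
[4] flags=1001 NE?T → r0=0x09
[5] flags=1001 GE?T → r1=0x17
[6] flags=1001 EQ?F → skip
[7] flags=0011 → (cmp)
[8] flags=0011 NE?T → r2=0x37
[9] flags=0011 PL?T → r3=0xe0
[10] flags=0011 LT?T → r0=0x06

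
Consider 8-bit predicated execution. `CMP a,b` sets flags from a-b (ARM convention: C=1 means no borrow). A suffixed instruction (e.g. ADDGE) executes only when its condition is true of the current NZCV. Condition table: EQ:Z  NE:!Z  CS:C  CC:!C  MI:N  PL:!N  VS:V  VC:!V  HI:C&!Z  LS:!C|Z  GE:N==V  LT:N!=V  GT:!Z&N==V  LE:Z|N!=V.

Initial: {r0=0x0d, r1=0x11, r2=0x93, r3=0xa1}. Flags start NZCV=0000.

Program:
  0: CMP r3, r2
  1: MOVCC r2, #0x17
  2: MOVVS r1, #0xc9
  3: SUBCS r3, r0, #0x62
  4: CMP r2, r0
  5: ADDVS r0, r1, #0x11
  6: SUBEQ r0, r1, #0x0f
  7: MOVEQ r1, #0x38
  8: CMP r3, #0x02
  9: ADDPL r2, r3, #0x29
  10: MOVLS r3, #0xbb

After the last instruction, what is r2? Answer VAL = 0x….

[0] flags=0010 → (cmp)
[1] flags=0010 CC?F → skip
[2] flags=0010 VS?F → skip
[3] flags=0010 CS?T → r3=0xab
[4] flags=1010 → (cmp)
[5] flags=1010 VS?F → skip
[6] flags=1010 EQ?F → skip
[7] flags=1010 EQ?F → skip
[8] flags=1010 → (cmp)
[9] flags=1010 PL?F → skip
[10] flags=1010 LS?F → skip

VAL = 0x93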